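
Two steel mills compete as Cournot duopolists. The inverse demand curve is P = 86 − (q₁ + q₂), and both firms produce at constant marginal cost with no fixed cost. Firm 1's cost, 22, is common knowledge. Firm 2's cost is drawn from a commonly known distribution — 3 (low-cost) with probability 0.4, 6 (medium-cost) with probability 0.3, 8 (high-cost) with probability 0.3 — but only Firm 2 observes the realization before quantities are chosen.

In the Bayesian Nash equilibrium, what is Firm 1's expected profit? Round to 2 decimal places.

249.64

Each type of Firm 2 best-responds to q₁; Firm 1 best-responds to the expected q₂ over Firm 2's types.
Firm 2 with cost c maximizes (86 − (q₁+q₂) − c)·q₂, giving q₂(c) = (86 − c − q₁)/2.
E[c₂] = 0.4·3 + 0.3·6 + 0.3·8 = 5.4
Firm 1's FOC against E[q₂] yields q₁ = (86 − 2·22 + E[c₂])/3 = (86 − 44 + 5.4)/3 = 15.8.
E[P] = 86 − (q₁ + E[q₂]) = 37.8; Firm 1's expected profit = (E[P] − 22)·q₁ = (37.8 − 22)·15.8 = 249.64.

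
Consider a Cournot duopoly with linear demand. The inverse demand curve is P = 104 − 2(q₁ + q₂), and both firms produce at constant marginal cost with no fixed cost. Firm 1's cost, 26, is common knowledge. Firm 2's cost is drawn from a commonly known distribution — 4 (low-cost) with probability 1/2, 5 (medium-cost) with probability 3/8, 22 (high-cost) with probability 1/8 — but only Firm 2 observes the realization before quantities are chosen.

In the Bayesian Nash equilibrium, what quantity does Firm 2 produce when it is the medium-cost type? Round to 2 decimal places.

19.86

Type-c best response for Firm 2: q₂(c) = (104 − c)/4 − q₁/2.
Firm 1 maximizes expected profit; its first-order condition is 104 − 4q₁ − 2E[q₂] − 26 = 0.
Substituting E[q₂] and solving: E[c₂] = 6.625, so q₁ = (104 − 2·26 + 6.625)/6 = 9.77083.
q₂(medium-cost) = (104 − 5 − 2·9.77083)/4 = 19.8646.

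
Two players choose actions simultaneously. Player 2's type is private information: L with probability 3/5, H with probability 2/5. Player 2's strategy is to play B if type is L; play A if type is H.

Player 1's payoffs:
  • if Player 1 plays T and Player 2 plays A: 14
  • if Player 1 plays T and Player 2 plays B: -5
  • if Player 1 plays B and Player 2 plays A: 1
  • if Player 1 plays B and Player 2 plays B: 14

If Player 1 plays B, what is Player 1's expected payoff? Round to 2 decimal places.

E[B] = 3/5·14 + 2/5·1 = 42/5 + 2/5 = 44/5

8.80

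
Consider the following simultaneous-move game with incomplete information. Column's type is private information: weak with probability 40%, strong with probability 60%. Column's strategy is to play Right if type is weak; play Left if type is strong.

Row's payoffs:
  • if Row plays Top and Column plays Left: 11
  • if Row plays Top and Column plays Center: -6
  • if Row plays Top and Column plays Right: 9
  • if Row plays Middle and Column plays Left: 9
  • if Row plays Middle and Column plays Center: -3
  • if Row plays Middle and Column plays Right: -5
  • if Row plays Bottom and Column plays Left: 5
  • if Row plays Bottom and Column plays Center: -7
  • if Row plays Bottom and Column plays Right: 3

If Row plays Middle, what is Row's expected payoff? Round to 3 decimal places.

3.400

Take the expectation over Column's type, weighting each type's action by its prior probability.
E[Middle] = 0.4·(-5) + 0.6·9 = (-2) + 5.4 = 3.4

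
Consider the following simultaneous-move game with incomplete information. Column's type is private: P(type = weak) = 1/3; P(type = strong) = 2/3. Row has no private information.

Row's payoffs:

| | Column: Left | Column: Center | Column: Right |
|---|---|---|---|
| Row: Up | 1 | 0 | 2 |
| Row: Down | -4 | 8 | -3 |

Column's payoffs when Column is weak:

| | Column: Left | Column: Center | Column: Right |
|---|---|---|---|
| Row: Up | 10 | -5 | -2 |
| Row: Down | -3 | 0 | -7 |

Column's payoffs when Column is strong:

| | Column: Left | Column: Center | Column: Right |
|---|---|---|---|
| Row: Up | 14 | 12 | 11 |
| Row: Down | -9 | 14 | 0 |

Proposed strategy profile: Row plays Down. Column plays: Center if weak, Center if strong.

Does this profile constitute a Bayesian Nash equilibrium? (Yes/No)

A profile is a BNE iff every type of every player is best-responding given beliefs about the other side.
Row plays Down: E[Down] = 1/3·(8) + 2/3·(8) = 8; E[Up] = 0. Best-responding. ✓
Column (type weak), facing Down: Left gives -3, Center gives 0, Right gives -7. Proposed Center is best. ✓
Column (type strong), facing Down: Left gives -9, Center gives 14, Right gives 0. Proposed Center is best. ✓

Yes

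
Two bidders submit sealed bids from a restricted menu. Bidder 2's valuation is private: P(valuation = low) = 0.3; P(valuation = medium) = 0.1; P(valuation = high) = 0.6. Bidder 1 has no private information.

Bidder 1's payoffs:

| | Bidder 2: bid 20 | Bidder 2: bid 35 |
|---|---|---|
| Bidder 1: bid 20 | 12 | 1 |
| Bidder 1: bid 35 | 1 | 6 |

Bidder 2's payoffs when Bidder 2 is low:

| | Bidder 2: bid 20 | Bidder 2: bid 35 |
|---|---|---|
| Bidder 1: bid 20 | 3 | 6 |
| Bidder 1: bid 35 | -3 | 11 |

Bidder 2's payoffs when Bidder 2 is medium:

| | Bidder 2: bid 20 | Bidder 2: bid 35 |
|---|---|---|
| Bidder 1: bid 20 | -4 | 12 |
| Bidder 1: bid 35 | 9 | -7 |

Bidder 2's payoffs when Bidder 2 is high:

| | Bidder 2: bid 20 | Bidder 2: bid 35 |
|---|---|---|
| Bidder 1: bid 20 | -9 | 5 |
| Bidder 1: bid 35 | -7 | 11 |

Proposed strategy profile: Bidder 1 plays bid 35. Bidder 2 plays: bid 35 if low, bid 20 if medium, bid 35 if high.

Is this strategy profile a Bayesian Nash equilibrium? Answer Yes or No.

Yes

Bidder 1 plays bid 35: E[bid 35] = 0.3·(6) + 0.1·(1) + 0.6·(6) = 5.5; E[bid 20] = 2.1. Best-responding. ✓
Bidder 2 (valuation low), facing bid 35: bid 20 gives -3, bid 35 gives 11. Proposed bid 35 is best. ✓
Bidder 2 (valuation medium), facing bid 35: bid 20 gives 9, bid 35 gives -7. Proposed bid 20 is best. ✓
Bidder 2 (valuation high), facing bid 35: bid 20 gives -7, bid 35 gives 11. Proposed bid 35 is best. ✓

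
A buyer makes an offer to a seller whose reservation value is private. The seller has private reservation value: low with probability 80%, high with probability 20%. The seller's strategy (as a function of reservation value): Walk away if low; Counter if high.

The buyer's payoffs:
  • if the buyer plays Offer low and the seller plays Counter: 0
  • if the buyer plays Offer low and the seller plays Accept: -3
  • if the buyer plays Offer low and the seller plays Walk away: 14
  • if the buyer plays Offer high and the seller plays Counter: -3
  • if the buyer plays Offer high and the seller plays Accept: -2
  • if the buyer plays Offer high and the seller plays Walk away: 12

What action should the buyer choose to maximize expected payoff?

E[Offer low] = 0.8·(14) + 0.2·(0) = 11.2
E[Offer high] = 0.8·(12) + 0.2·(-3) = 9
Best response: Offer low (11.2 is the largest).

Offer low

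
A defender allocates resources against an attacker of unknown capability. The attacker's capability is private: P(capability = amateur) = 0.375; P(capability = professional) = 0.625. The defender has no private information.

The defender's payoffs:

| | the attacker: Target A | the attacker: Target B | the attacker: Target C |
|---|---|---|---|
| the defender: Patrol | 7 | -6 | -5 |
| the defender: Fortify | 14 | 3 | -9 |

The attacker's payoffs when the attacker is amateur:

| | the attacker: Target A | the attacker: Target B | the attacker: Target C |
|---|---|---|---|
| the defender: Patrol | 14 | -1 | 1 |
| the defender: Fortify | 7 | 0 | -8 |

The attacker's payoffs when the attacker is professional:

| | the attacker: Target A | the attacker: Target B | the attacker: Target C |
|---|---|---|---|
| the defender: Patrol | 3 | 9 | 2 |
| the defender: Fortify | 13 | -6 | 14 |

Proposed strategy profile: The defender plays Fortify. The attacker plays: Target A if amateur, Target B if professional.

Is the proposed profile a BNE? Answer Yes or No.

The defender plays Fortify: E[Fortify] = 0.375·(14) + 0.625·(3) = 7.125; E[Patrol] = -1.125. Best-responding. ✓
The attacker (capability amateur), facing Fortify: Target A gives 7, Target B gives 0, Target C gives -8. Proposed Target A is best. ✓
The attacker (capability professional), facing Fortify: Target A gives 13, Target B gives -6, Target C gives 14. Proposed Target B is not best — profitable deviation exists. ✗

No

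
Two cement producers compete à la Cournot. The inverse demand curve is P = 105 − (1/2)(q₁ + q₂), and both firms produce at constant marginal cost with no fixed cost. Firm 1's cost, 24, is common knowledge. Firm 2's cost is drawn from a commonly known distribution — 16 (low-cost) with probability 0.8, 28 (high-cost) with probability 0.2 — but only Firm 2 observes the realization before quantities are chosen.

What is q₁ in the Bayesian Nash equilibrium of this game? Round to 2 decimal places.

Type-c best response for Firm 2: q₂(c) = (105 − c) − q₁/2.
Firm 1 maximizes expected profit; its first-order condition is 105 − q₁ − (1/2)E[q₂] − 24 = 0.
Substituting E[q₂] and solving: E[c₂] = 18.4, so q₁ = (105 − 2·24 + 18.4)/(3/2) = 50.2667.

50.27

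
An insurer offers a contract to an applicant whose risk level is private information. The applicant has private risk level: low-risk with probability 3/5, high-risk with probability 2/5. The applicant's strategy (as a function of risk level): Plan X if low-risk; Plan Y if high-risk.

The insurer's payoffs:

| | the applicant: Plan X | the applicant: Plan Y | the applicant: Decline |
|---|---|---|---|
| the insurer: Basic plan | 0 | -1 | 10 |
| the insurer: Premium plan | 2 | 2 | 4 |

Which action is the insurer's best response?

Premium plan

E[Basic plan] = 3/5·(0) + 2/5·(-1) = -2/5
E[Premium plan] = 3/5·(2) + 2/5·(2) = 2
Best response: Premium plan (2 is the largest).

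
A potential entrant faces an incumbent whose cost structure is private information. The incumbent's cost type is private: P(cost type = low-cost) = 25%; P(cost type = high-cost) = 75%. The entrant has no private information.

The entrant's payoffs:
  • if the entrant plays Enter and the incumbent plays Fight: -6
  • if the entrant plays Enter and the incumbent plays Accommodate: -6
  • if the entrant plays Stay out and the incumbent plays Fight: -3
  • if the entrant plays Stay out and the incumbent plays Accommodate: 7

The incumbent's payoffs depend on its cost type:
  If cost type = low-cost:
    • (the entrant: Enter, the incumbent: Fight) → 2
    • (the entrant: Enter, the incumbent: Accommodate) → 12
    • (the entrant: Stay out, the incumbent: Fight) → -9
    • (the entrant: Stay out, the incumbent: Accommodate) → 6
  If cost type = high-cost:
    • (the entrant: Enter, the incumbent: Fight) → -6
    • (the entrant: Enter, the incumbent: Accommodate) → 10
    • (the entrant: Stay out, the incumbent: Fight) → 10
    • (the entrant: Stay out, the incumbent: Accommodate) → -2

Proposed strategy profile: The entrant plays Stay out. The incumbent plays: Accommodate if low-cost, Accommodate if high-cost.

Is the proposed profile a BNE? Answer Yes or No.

No

The entrant plays Stay out: E[Stay out] = 0.25·(7) + 0.75·(7) = 7; E[Enter] = -6. Best-responding. ✓
The incumbent (cost type low-cost), facing Stay out: Fight gives -9, Accommodate gives 6. Proposed Accommodate is best. ✓
The incumbent (cost type high-cost), facing Stay out: Fight gives 10, Accommodate gives -2. Proposed Accommodate is not best — profitable deviation exists. ✗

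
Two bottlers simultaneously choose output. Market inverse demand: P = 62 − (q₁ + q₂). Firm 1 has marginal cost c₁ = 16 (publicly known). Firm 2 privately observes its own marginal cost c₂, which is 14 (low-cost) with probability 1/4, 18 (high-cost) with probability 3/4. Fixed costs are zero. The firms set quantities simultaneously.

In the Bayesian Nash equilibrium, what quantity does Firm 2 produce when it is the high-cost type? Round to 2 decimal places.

Type-c best response for Firm 2: q₂(c) = (62 − c)/2 − q₁/2.
Firm 1 maximizes expected profit; its first-order condition is 62 − 2q₁ − E[q₂] − 16 = 0.
Substituting E[q₂] and solving: E[c₂] = 17, so q₁ = (62 − 2·16 + 17)/3 = 15.6667.
q₂(high-cost) = (62 − 18 − 15.6667)/2 = 14.1667.

14.17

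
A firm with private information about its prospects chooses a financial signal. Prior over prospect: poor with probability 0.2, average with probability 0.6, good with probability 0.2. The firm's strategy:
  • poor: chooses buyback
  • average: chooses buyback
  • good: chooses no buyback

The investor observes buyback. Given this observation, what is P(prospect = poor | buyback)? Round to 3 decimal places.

P(buyback) = 0.2·1 + 0.6·1 + 0.2·0 = 0.8
P(poor | buyback) = (0.2·1) / 0.8 = 0.2 / 0.8 = 0.25

0.250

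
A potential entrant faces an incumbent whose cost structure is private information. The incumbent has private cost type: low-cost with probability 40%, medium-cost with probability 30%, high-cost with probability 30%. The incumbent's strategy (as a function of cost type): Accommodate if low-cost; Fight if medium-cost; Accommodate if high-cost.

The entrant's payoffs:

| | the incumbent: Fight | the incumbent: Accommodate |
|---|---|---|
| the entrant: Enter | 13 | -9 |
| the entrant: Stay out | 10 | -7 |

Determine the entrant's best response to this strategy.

Compute the entrant's expected payoff for each action, taking the expectation over the incumbent's type.
E[Enter] = 0.4·(-9) + 0.3·(13) + 0.3·(-9) = -2.4
E[Stay out] = 0.4·(-7) + 0.3·(10) + 0.3·(-7) = -1.9
Best response: Stay out (-1.9 is the largest).

Stay out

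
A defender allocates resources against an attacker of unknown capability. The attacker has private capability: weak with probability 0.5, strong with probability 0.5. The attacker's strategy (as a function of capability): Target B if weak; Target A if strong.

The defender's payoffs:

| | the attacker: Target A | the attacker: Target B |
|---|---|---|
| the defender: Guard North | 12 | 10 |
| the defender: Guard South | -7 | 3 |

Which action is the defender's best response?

Compute the defender's expected payoff for each action, taking the expectation over the attacker's type.
E[Guard North] = 0.5·(10) + 0.5·(12) = 11
E[Guard South] = 0.5·(3) + 0.5·(-7) = -2
Best response: Guard North (11 is the largest).

Guard North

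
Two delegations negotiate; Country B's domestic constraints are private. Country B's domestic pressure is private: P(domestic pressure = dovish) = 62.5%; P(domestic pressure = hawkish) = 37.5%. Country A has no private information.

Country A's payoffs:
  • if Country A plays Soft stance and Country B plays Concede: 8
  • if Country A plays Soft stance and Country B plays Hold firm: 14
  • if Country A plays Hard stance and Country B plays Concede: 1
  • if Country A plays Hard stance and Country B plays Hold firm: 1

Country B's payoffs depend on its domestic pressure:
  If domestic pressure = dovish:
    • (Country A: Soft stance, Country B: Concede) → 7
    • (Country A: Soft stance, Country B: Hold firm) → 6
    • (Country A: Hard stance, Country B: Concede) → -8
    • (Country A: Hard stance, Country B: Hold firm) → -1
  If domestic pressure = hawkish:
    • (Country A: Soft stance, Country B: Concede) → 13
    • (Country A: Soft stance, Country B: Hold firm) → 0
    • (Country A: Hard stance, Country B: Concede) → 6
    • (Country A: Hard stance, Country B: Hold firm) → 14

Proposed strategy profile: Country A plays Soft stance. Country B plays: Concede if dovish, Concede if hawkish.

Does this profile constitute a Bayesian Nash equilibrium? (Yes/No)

Yes

A profile is a BNE iff every type of every player is best-responding given beliefs about the other side.
Country A plays Soft stance: E[Soft stance] = 0.625·(8) + 0.375·(8) = 8; E[Hard stance] = 1. Best-responding. ✓
Country B (domestic pressure dovish), facing Soft stance: Concede gives 7, Hold firm gives 6. Proposed Concede is best. ✓
Country B (domestic pressure hawkish), facing Soft stance: Concede gives 13, Hold firm gives 0. Proposed Concede is best. ✓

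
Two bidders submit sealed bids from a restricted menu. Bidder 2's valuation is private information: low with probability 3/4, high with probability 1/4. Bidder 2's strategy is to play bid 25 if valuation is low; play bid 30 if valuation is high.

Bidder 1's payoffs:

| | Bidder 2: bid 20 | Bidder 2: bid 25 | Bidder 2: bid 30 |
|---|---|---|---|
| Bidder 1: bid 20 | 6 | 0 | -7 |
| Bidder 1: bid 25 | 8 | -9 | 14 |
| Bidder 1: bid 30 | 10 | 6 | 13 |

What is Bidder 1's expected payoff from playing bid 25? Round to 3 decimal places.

-3.250

E[bid 25] = 3/4·(-9) + 1/4·14 = (-27/4) + 7/2 = -13/4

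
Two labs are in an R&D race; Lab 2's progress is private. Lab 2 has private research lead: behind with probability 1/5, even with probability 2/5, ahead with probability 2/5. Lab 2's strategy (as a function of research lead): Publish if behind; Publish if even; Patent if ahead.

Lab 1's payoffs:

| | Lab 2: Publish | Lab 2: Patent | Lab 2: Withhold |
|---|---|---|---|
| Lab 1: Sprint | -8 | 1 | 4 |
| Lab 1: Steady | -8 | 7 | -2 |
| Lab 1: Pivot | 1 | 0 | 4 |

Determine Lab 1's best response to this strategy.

Pivot

E[Sprint] = 1/5·(-8) + 2/5·(-8) + 2/5·(1) = -22/5
E[Steady] = 1/5·(-8) + 2/5·(-8) + 2/5·(7) = -2
E[Pivot] = 1/5·(1) + 2/5·(1) + 2/5·(0) = 3/5
Best response: Pivot (3/5 is the largest).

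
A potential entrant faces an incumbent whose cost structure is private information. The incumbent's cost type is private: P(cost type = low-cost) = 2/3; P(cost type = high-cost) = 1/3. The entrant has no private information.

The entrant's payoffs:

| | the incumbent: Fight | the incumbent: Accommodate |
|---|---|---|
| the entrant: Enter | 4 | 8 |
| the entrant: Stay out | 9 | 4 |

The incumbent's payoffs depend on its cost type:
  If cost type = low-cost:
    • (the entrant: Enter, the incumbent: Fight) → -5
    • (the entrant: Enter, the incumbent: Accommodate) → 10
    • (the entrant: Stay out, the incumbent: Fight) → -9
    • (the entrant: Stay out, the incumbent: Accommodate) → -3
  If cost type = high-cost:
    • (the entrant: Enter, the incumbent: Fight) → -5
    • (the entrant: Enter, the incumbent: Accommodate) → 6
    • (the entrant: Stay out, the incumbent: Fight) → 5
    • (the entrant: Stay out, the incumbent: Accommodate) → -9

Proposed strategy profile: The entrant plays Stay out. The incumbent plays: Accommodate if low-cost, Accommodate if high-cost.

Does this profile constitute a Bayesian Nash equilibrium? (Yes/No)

A profile is a BNE iff every type of every player is best-responding given beliefs about the other side.
The entrant plays Stay out: E[Stay out] = 2/3·(4) + 1/3·(4) = 4; E[Enter] = 8. Not best-responding. ✗
The incumbent (cost type low-cost), facing Stay out: Fight gives -9, Accommodate gives -3. Proposed Accommodate is best. ✓
The incumbent (cost type high-cost), facing Stay out: Fight gives 5, Accommodate gives -9. Proposed Accommodate is not best — profitable deviation exists. ✗

No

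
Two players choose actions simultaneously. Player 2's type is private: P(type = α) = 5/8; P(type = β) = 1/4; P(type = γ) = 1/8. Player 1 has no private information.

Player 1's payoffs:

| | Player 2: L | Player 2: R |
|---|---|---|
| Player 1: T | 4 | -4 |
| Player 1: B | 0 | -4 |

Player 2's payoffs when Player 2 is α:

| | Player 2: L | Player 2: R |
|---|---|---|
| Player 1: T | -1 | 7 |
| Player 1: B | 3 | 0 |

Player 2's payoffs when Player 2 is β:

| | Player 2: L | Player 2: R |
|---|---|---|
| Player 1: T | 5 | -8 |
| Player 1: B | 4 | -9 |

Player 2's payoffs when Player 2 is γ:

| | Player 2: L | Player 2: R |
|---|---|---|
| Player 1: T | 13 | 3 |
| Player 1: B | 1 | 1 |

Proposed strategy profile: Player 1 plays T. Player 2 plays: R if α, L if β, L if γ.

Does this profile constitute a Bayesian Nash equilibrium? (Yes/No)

Yes

Player 1 plays T: E[T] = 5/8·(-4) + 1/4·(4) + 1/8·(4) = -1; E[B] = -5/2. Best-responding. ✓
Player 2 (type α), facing T: L gives -1, R gives 7. Proposed R is best. ✓
Player 2 (type β), facing T: L gives 5, R gives -8. Proposed L is best. ✓
Player 2 (type γ), facing T: L gives 13, R gives 3. Proposed L is best. ✓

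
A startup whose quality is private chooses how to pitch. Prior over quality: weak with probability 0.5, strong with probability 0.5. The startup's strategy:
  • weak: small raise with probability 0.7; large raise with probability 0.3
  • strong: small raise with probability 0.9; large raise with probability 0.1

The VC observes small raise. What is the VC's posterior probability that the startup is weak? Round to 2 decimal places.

0.44

P(small raise) = 0.5·0.7 + 0.5·0.9 = 0.8
P(weak | small raise) = (0.5·0.7) / 0.8 = 0.35 / 0.8 = 0.4375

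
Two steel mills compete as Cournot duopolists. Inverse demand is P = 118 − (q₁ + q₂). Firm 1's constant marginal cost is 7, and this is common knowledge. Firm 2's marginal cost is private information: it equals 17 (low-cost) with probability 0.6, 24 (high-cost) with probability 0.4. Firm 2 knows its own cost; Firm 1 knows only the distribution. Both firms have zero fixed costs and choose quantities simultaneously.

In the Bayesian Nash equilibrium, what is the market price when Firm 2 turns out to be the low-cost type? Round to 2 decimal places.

46.87

Type-c best response for Firm 2: q₂(c) = (118 − c)/2 − q₁/2.
Firm 1 maximizes expected profit; its first-order condition is 118 − 2q₁ − E[q₂] − 7 = 0.
Substituting E[q₂] and solving: E[c₂] = 19.8, so q₁ = (118 − 2·7 + 19.8)/3 = 41.2667.
q₂(low-cost) = 29.8667, so P = 118 − (41.2667 + 29.8667) = 46.8667.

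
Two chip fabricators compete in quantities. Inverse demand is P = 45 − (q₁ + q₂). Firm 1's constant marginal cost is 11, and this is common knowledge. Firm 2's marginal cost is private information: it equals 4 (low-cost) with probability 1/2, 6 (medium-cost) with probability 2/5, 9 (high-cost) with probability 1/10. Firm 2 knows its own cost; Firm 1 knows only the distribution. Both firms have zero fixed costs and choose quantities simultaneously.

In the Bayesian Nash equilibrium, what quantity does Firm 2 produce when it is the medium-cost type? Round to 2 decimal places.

14.78

Firm 2 with cost c maximizes (45 − (q₁+q₂) − c)·q₂, giving q₂(c) = (45 − c − q₁)/2.
E[c₂] = 1/2·4 + 2/5·6 + 1/10·9 = 5.3
Firm 1's FOC against E[q₂] yields q₁ = (45 − 2·11 + E[c₂])/3 = (45 − 22 + 5.3)/3 = 9.43333.
q₂(medium-cost) = (45 − 6 − 9.43333)/2 = 14.7833.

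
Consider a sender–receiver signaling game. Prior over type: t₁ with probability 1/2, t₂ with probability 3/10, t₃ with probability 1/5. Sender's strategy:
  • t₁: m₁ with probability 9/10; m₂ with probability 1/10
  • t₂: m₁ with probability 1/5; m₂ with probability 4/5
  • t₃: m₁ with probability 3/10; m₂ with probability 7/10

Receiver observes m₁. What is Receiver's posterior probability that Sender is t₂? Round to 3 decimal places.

0.105

P(m₁) = (1/2)·(9/10) + (3/10)·(1/5) + (1/5)·(3/10) = 57/100
P(t₂ | m₁) = ((3/10)·(1/5)) / (57/100) = (3/50) / (57/100) = 2/19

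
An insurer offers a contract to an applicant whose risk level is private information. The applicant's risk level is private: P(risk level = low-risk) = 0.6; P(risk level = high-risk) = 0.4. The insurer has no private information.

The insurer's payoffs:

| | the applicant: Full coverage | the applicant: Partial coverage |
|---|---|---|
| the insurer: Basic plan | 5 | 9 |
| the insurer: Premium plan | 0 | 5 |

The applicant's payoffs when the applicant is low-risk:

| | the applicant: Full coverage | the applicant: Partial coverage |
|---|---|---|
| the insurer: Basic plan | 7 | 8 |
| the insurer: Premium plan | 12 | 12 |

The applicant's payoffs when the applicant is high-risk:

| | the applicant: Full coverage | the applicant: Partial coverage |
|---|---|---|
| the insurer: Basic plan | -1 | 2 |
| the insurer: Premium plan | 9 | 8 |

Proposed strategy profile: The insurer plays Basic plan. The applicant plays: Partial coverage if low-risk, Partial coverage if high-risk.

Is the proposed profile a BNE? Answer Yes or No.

Yes

The insurer plays Basic plan: E[Basic plan] = 0.6·(9) + 0.4·(9) = 9; E[Premium plan] = 5. Best-responding. ✓
The applicant (risk level low-risk), facing Basic plan: Full coverage gives 7, Partial coverage gives 8. Proposed Partial coverage is best. ✓
The applicant (risk level high-risk), facing Basic plan: Full coverage gives -1, Partial coverage gives 2. Proposed Partial coverage is best. ✓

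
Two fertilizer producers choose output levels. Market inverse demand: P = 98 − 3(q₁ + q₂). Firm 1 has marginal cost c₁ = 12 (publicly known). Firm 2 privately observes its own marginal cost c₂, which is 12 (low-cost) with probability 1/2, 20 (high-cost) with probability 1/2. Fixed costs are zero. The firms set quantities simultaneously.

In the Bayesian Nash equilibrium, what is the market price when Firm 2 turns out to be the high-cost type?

44

Type-c best response for Firm 2: q₂(c) = (98 − c)/6 − q₁/2.
Firm 1 maximizes expected profit; its first-order condition is 98 − 6q₁ − 3E[q₂] − 12 = 0.
Substituting E[q₂] and solving: E[c₂] = 16, so q₁ = (98 − 2·12 + 16)/9 = 10.
q₂(high-cost) = 8, so P = 98 − 3·(10 + 8) = 44.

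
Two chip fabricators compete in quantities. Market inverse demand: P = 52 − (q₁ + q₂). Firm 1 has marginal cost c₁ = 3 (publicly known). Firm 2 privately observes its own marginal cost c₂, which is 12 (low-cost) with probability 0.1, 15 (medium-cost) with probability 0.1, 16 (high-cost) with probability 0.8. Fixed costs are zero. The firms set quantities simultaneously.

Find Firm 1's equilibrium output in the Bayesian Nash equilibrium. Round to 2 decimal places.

20.50

Each type of Firm 2 best-responds to q₁; Firm 1 best-responds to the expected q₂ over Firm 2's types.
Firm 2 with cost c maximizes (52 − (q₁+q₂) − c)·q₂, giving q₂(c) = (52 − c − q₁)/2.
E[c₂] = 0.1·12 + 0.1·15 + 0.8·16 = 15.5
Firm 1's FOC against E[q₂] yields q₁ = (52 − 2·3 + E[c₂])/3 = (52 − 6 + 15.5)/3 = 20.5.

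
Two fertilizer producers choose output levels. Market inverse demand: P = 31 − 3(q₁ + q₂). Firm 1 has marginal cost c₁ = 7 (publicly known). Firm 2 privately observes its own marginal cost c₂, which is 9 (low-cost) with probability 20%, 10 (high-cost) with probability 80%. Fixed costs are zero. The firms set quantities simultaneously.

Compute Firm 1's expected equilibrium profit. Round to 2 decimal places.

26.60

Type-c best response for Firm 2: q₂(c) = (31 − c)/6 − q₁/2.
Firm 1 maximizes expected profit; its first-order condition is 31 − 6q₁ − 3E[q₂] − 7 = 0.
Substituting E[q₂] and solving: E[c₂] = 9.8, so q₁ = (31 − 2·7 + 9.8)/9 = 2.97778.
E[P] = 31 − 3·(q₁ + E[q₂]) = 15.9333; Firm 1's expected profit = (E[P] − 7)·q₁ = (15.9333 − 7)·2.97778 = 26.6015.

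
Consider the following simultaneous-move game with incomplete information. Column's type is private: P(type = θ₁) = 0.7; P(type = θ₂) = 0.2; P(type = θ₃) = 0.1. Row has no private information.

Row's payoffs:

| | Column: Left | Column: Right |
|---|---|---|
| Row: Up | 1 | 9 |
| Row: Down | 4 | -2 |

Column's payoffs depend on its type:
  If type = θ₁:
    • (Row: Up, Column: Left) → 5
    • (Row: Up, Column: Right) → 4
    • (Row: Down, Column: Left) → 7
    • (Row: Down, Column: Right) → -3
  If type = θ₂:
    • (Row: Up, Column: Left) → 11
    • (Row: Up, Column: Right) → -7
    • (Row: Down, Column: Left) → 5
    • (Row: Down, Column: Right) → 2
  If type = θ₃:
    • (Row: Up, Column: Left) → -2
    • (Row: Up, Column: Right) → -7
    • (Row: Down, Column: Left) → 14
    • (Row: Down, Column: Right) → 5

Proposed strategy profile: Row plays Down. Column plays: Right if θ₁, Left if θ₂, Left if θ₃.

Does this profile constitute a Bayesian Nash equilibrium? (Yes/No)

A profile is a BNE iff every type of every player is best-responding given beliefs about the other side.
Row plays Down: E[Down] = 0.7·(-2) + 0.2·(4) + 0.1·(4) = -0.2; E[Up] = 6.6. Not best-responding. ✗
Column (type θ₁), facing Down: Left gives 7, Right gives -3. Proposed Right is not best — profitable deviation exists. ✗
Column (type θ₂), facing Down: Left gives 5, Right gives 2. Proposed Left is best. ✓
Column (type θ₃), facing Down: Left gives 14, Right gives 5. Proposed Left is best. ✓

No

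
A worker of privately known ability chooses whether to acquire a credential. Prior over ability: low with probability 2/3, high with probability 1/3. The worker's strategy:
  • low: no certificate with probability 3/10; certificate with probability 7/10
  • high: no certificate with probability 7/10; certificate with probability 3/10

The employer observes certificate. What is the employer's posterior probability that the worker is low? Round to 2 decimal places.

0.82

P(certificate) = (2/3)·(7/10) + (1/3)·(3/10) = 17/30
P(low | certificate) = ((2/3)·(7/10)) / (17/30) = (7/15) / (17/30) = 14/17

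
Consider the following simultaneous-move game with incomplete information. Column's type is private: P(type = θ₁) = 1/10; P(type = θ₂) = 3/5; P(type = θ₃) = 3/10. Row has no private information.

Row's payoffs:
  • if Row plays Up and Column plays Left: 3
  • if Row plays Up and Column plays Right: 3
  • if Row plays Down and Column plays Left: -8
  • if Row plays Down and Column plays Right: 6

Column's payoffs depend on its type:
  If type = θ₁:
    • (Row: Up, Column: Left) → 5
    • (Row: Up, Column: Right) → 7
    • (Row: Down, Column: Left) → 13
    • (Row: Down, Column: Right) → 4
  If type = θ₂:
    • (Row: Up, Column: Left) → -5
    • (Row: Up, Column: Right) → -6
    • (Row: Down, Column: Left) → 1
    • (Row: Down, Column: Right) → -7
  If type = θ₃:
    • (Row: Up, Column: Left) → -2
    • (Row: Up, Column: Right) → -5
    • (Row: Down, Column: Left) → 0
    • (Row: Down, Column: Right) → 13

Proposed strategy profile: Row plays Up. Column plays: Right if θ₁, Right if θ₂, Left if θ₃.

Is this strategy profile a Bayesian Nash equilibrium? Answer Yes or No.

No

A profile is a BNE iff every type of every player is best-responding given beliefs about the other side.
Row plays Up: E[Up] = 1/10·(3) + 3/5·(3) + 3/10·(3) = 3; E[Down] = 9/5. Best-responding. ✓
Column (type θ₁), facing Up: Left gives 5, Right gives 7. Proposed Right is best. ✓
Column (type θ₂), facing Up: Left gives -5, Right gives -6. Proposed Right is not best — profitable deviation exists. ✗
Column (type θ₃), facing Up: Left gives -2, Right gives -5. Proposed Left is best. ✓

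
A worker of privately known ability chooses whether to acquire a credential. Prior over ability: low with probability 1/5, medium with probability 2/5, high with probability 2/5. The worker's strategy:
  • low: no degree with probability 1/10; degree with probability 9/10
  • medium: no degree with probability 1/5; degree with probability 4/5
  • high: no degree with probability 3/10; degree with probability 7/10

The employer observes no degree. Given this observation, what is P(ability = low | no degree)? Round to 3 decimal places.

0.091

Apply Bayes' rule using the sender's strategy as the likelihood.
P(no degree) = (1/5)·(1/10) + (2/5)·(1/5) + (2/5)·(3/10) = 11/50
P(low | no degree) = ((1/5)·(1/10)) / (11/50) = (1/50) / (11/50) = 1/11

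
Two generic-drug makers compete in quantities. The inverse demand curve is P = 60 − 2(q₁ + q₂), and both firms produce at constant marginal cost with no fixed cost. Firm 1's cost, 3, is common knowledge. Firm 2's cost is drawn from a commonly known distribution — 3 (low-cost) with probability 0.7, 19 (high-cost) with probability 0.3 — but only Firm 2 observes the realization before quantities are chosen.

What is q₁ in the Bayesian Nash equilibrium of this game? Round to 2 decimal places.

10.30

Firm 2 with cost c maximizes (60 − 2(q₁+q₂) − c)·q₂, giving q₂(c) = (60 − c − 2q₁)/4.
E[c₂] = 0.7·3 + 0.3·19 = 7.8
Firm 1's FOC against E[q₂] yields q₁ = (60 − 2·3 + E[c₂])/6 = (60 − 6 + 7.8)/6 = 10.3.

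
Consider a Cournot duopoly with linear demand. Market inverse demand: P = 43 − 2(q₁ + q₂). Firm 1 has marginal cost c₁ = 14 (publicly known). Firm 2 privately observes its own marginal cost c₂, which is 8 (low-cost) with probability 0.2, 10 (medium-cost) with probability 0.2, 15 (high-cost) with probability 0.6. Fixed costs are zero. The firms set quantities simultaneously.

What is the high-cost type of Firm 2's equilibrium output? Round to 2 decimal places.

4.70

Type-c best response for Firm 2: q₂(c) = (43 − c)/4 − q₁/2.
Firm 1 maximizes expected profit; its first-order condition is 43 − 4q₁ − 2E[q₂] − 14 = 0.
Substituting E[q₂] and solving: E[c₂] = 12.6, so q₁ = (43 − 2·14 + 12.6)/6 = 4.6.
q₂(high-cost) = (43 − 15 − 2·4.6)/4 = 4.7.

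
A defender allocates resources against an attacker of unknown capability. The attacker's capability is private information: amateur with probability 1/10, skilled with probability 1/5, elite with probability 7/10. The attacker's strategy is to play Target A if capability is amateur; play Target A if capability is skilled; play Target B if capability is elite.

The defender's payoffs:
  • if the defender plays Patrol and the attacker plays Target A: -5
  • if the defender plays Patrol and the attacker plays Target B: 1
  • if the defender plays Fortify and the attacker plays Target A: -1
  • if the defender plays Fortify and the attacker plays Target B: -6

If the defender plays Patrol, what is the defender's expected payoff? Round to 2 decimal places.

-0.80

Take the expectation over the attacker's capability, weighting each type's action by its prior probability.
E[Patrol] = 1/10·(-5) + 1/5·(-5) + 7/10·1 = (-1/2) + (-1) + 7/10 = -4/5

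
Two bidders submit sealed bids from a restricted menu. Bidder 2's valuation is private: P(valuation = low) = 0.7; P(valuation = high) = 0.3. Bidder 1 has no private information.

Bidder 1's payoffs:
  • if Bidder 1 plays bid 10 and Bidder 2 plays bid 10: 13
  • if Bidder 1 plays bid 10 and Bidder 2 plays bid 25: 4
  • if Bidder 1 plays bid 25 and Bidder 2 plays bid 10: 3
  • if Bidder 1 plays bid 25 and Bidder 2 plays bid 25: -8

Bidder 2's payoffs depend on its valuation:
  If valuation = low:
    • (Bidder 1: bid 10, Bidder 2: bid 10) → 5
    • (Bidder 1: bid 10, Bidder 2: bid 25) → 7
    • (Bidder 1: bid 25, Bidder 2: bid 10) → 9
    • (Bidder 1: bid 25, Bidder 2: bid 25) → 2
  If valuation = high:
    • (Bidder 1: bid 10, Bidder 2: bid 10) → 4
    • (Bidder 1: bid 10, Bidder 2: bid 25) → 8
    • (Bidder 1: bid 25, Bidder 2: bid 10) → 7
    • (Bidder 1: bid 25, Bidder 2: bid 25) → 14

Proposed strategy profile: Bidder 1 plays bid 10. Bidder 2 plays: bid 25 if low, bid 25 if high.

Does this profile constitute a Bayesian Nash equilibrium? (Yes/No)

Bidder 1 plays bid 10: E[bid 10] = 0.7·(4) + 0.3·(4) = 4; E[bid 25] = -8. Best-responding. ✓
Bidder 2 (valuation low), facing bid 10: bid 10 gives 5, bid 25 gives 7. Proposed bid 25 is best. ✓
Bidder 2 (valuation high), facing bid 10: bid 10 gives 4, bid 25 gives 8. Proposed bid 25 is best. ✓

Yes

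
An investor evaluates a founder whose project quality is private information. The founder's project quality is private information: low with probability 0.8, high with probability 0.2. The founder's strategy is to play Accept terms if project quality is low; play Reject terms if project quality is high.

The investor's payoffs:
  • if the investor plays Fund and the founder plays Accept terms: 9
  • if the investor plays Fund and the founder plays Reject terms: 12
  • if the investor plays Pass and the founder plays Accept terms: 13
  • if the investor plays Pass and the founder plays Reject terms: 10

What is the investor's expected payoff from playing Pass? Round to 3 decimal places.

12.400

E[Pass] = 0.8·13 + 0.2·10 = 10.4 + 2 = 12.4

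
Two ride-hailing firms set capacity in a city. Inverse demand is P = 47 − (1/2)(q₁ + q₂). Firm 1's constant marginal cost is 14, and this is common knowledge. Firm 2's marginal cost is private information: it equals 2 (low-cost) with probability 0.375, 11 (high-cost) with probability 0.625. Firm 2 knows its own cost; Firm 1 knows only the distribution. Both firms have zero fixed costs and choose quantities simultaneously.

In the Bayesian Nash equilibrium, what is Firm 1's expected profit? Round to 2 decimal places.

Type-c best response for Firm 2: q₂(c) = (47 − c) − q₁/2.
Firm 1 maximizes expected profit; its first-order condition is 47 − q₁ − (1/2)E[q₂] − 14 = 0.
Substituting E[q₂] and solving: E[c₂] = 7.625, so q₁ = (47 − 2·14 + 7.625)/(3/2) = 17.75.
E[P] = 47 − (1/2)·(q₁ + E[q₂]) = 22.875; Firm 1's expected profit = (E[P] − 14)·q₁ = (22.875 − 14)·17.75 = 157.531.

157.53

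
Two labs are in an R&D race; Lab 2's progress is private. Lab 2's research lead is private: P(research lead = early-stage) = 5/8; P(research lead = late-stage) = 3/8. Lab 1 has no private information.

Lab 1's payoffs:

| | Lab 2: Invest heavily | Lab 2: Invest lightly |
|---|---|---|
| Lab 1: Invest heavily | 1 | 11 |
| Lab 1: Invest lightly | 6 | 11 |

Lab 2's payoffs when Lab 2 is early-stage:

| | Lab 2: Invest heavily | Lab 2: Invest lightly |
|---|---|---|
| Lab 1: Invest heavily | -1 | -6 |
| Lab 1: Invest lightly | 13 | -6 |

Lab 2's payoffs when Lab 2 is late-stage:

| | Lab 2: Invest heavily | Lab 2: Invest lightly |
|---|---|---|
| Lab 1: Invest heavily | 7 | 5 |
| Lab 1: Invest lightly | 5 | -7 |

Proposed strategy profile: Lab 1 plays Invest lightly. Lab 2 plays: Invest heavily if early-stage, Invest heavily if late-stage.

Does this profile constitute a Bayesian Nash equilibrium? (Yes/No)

Lab 1 plays Invest lightly: E[Invest lightly] = 5/8·(6) + 3/8·(6) = 6; E[Invest heavily] = 1. Best-responding. ✓
Lab 2 (research lead early-stage), facing Invest lightly: Invest heavily gives 13, Invest lightly gives -6. Proposed Invest heavily is best. ✓
Lab 2 (research lead late-stage), facing Invest lightly: Invest heavily gives 5, Invest lightly gives -7. Proposed Invest heavily is best. ✓

Yes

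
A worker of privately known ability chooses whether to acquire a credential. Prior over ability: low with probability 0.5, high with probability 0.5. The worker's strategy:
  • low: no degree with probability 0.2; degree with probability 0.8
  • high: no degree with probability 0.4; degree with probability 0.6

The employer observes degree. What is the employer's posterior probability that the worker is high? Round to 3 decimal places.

0.429

P(degree) = 0.5·0.8 + 0.5·0.6 = 0.7
P(high | degree) = (0.5·0.6) / 0.7 = 0.3 / 0.7 = 0.428571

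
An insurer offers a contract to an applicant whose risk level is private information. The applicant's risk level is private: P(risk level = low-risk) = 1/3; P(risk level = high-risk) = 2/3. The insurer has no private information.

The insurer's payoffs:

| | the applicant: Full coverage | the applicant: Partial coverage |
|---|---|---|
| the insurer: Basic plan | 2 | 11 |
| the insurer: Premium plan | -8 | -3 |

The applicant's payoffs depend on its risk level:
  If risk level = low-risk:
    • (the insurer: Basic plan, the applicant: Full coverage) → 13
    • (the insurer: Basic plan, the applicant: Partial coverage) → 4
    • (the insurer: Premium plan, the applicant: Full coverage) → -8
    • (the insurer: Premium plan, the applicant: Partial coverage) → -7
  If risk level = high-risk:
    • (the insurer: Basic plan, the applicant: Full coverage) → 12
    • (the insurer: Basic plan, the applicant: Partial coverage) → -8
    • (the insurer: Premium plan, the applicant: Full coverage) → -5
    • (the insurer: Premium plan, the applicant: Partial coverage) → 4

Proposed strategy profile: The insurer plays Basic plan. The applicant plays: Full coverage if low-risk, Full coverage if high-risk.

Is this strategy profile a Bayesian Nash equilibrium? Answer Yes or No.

Yes

The insurer plays Basic plan: E[Basic plan] = 1/3·(2) + 2/3·(2) = 2; E[Premium plan] = -8. Best-responding. ✓
The applicant (risk level low-risk), facing Basic plan: Full coverage gives 13, Partial coverage gives 4. Proposed Full coverage is best. ✓
The applicant (risk level high-risk), facing Basic plan: Full coverage gives 12, Partial coverage gives -8. Proposed Full coverage is best. ✓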